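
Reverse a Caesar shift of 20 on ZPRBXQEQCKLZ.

FVXHDWKWIQRF

Z(25): 25−20=5 → F
P(15): 15−20=-5≡21 → V
R(17): 17−20=-3≡23 → X
B(1): 1−20=-19≡7 → H
X(23): 23−20=3 → D
Q(16): 16−20=-4≡22 → W
E(4): 4−20=-16≡10 → K
Q(16): 16−20=-4≡22 → W
C(2): 2−20=-18≡8 → I
K(10): 10−20=-10≡16 → Q
L(11): 11−20=-9≡17 → R
Z(25): 25−20=5 → F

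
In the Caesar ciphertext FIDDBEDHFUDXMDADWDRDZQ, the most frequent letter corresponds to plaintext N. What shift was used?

The most frequent ciphertext letter is D (appears 8 times).
D is position 3; N is position 13.
Shift = -10≡16.

16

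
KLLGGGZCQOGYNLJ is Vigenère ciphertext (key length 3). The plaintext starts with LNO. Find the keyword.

Subtract each crib letter from the matching ciphertext letter (mod 26):
K(10)−L(11)=-1≡25 → Z
L(11)−N(13)=-2≡24 → Y
L(11)−O(14)=-3≡23 → X

ZYX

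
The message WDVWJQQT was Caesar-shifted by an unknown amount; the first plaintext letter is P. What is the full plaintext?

From the crib: W(22)−P(15)=7, so the shift is 7.
Subtract 7 from each ciphertext letter:
W(22): 22−7=15 → P
D(3): 3−7=-4≡22 → W
V(21): 21−7=14 → O
W(22): 22−7=15 → P
J(9): 9−7=2 → C
Q(16): 16−7=9 → J
Q(16): 16−7=9 → J
T(19): 19−7=12 → M

PWOPCJJM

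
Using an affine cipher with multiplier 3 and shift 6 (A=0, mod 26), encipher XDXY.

X(23): 3·23+6=75≡23 → X
D(3): 3·3+6=15 → P
X(23): 3·23+6=75≡23 → X
Y(24): 3·24+6=78≡0 → A

XPXA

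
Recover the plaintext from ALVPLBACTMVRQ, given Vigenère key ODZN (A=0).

Repeat the key across the ciphertext: ODZNODZNODZNO
A(0)−O(14): -14≡12 → M
L(11)−D(3): 8 → I
V(21)−Z(25): -4≡22 → W
P(15)−N(13): 2 → C
L(11)−O(14): -3≡23 → X
B(1)−D(3): -2≡24 → Y
A(0)−Z(25): -25≡1 → B
C(2)−N(13): -11≡15 → P
T(19)−O(14): 5 → F
M(12)−D(3): 9 → J
V(21)−Z(25): -4≡22 → W
R(17)−N(13): 4 → E
Q(16)−O(14): 2 → C

MIWCXYBPFJWEC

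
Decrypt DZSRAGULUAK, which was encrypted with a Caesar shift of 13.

D(3): 3−13=-10≡16 → Q
Z(25): 25−13=12 → M
S(18): 18−13=5 → F
R(17): 17−13=4 → E
A(0): 0−13=-13≡13 → N
G(6): 6−13=-7≡19 → T
U(20): 20−13=7 → H
L(11): 11−13=-2≡24 → Y
U(20): 20−13=7 → H
A(0): 0−13=-13≡13 → N
K(10): 10−13=-3≡23 → X

QMFENTHYHNX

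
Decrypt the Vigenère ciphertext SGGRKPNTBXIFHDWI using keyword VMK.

XUWWYFSHRCWVMRMN

Repeat the key across the ciphertext: VMKVMKVMKVMKVMKV
S(18)−V(21): -3≡23 → X
G(6)−M(12): -6≡20 → U
G(6)−K(10): -4≡22 → W
R(17)−V(21): -4≡22 → W
K(10)−M(12): -2≡24 → Y
P(15)−K(10): 5 → F
N(13)−V(21): -8≡18 → S
T(19)−M(12): 7 → H
B(1)−K(10): -9≡17 → R
X(23)−V(21): 2 → C
I(8)−M(12): -4≡22 → W
F(5)−K(10): -5≡21 → V
H(7)−V(21): -14≡12 → M
D(3)−M(12): -9≡17 → R
W(22)−K(10): 12 → M
I(8)−V(21): -13≡13 → N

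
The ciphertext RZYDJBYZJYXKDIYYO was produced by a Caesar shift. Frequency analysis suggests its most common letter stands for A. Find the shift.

24

The most frequent ciphertext letter is Y (appears 5 times).
Y is position 24; A is position 0.
Shift = 24.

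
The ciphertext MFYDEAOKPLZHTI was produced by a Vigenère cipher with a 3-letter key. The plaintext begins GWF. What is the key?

GJT

Subtract each crib letter from the matching ciphertext letter (mod 26):
M(12)−G(6)=6 → G
F(5)−W(22)=-17≡9 → J
Y(24)−F(5)=19 → T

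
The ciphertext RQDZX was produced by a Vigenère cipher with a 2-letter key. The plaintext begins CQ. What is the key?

PA

Subtract each crib letter from the matching ciphertext letter (mod 26):
R(17)−C(2)=15 → P
Q(16)−Q(16)=0 → A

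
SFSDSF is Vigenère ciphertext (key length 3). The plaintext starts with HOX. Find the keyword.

Subtract each crib letter from the matching ciphertext letter (mod 26):
S(18)−H(7)=11 → L
F(5)−O(14)=-9≡17 → R
S(18)−X(23)=-5≡21 → V

LRV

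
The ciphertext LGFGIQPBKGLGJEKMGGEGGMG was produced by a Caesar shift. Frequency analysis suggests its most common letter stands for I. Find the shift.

The most frequent ciphertext letter is G (appears 9 times).
G is position 6; I is position 8.
Shift = -2≡24.

24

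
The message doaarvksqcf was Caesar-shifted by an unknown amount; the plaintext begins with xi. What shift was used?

6

From the crib: d(3)−x(23)=-20≡6, so the shift is 6.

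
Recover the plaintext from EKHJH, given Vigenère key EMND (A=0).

AYUGD

Repeat the key across the ciphertext: EMNDE
E(4)−E(4): 0 → A
K(10)−M(12): -2≡24 → Y
H(7)−N(13): -6≡20 → U
J(9)−D(3): 6 → G
H(7)−E(4): 3 → D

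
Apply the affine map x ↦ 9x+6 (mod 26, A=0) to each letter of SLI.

S(18): 9·18+6=168≡12 → M
L(11): 9·11+6=105≡1 → B
I(8): 9·8+6=78≡0 → A

MBA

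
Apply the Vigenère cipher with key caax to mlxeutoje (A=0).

olxbwtogg

Repeat the key across the message: caaxcaaxc
m(12)+c(2): 14 → o
l(11)+a(0): 11 → l
x(23)+a(0): 23 → x
e(4)+x(23): 27≡1 → b
u(20)+c(2): 22 → w
t(19)+a(0): 19 → t
o(14)+a(0): 14 → o
j(9)+x(23): 32≡6 → g
e(4)+c(2): 6 → g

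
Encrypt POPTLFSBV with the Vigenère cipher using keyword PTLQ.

EHAJAYDRK

Repeat the key across the message: PTLQPTLQP
P(15)+P(15): 30≡4 → E
O(14)+T(19): 33≡7 → H
P(15)+L(11): 26≡0 → A
T(19)+Q(16): 35≡9 → J
L(11)+P(15): 26≡0 → A
F(5)+T(19): 24 → Y
S(18)+L(11): 29≡3 → D
B(1)+Q(16): 17 → R
V(21)+P(15): 36≡10 → K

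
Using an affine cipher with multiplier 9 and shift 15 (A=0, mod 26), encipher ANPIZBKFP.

PCUJGYBIU

A(0): 9·0+15=15 → P
N(13): 9·13+15=132≡2 → C
P(15): 9·15+15=150≡20 → U
I(8): 9·8+15=87≡9 → J
Z(25): 9·25+15=240≡6 → G
B(1): 9·1+15=24 → Y
K(10): 9·10+15=105≡1 → B
F(5): 9·5+15=60≡8 → I
P(15): 9·15+15=150≡20 → U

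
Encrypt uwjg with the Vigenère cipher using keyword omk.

Repeat the key across the message: omko
u(20)+o(14): 34≡8 → i
w(22)+m(12): 34≡8 → i
j(9)+k(10): 19 → t
g(6)+o(14): 20 → u

iitu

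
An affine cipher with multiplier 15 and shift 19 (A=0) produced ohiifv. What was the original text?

rubbgo

The inverse of 15 mod 26 is 7, since 15·7=105≡1. Apply D(y)=7·(y−19) mod 26:
o(14): 7·(14−19)=-35≡17 → r
h(7): 7·(7−19)=-84≡20 → u
i(8): 7·(8−19)=-77≡1 → b
i(8): 7·(8−19)=-77≡1 → b
f(5): 7·(5−19)=-98≡6 → g
v(21): 7·(21−19)=14 → o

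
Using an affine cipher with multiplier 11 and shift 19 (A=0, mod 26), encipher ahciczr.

a(0): 11·0+19=19 → t
h(7): 11·7+19=96≡18 → s
c(2): 11·2+19=41≡15 → p
i(8): 11·8+19=107≡3 → d
c(2): 11·2+19=41≡15 → p
z(25): 11·25+19=294≡8 → i
r(17): 11·17+19=206≡24 → y

tspdpiy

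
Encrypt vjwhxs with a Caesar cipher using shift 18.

nbozpk

v(21): 21+18=39≡13 → n
j(9): 9+18=27≡1 → b
w(22): 22+18=40≡14 → o
h(7): 7+18=25 → z
x(23): 23+18=41≡15 → p
s(18): 18+18=36≡10 → k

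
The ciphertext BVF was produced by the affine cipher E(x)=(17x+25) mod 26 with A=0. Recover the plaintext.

UMI

The inverse of 17 mod 26 is 23, since 17·23=391≡1. Apply D(y)=23·(y−25) mod 26:
B(1): 23·(1−25)=-552≡20 → U
V(21): 23·(21−25)=-92≡12 → M
F(5): 23·(5−25)=-460≡8 → I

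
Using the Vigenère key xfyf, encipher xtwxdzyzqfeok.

uyucaewenkcth

Repeat the key across the message: xfyfxfyfxfyfx
x(23)+x(23): 46≡20 → u
t(19)+f(5): 24 → y
w(22)+y(24): 46≡20 → u
x(23)+f(5): 28≡2 → c
d(3)+x(23): 26≡0 → a
z(25)+f(5): 30≡4 → e
y(24)+y(24): 48≡22 → w
z(25)+f(5): 30≡4 → e
q(16)+x(23): 39≡13 → n
f(5)+f(5): 10 → k
e(4)+y(24): 28≡2 → c
o(14)+f(5): 19 → t
k(10)+x(23): 33≡7 → h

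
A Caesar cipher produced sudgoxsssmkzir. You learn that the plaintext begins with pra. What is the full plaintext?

pradlupppjhwfo

From the crib: s(18)−p(15)=3, so the shift is 3.
Subtract 3 from each ciphertext letter:
s(18): 18−3=15 → p
u(20): 20−3=17 → r
d(3): 3−3=0 → a
g(6): 6−3=3 → d
o(14): 14−3=11 → l
x(23): 23−3=20 → u
s(18): 18−3=15 → p
s(18): 18−3=15 → p
s(18): 18−3=15 → p
m(12): 12−3=9 → j
k(10): 10−3=7 → h
z(25): 25−3=22 → w
i(8): 8−3=5 → f
r(17): 17−3=14 → o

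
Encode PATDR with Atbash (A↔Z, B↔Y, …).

P(15) → K(10)
A(0) → Z(25)
T(19) → G(6)
D(3) → W(22)
R(17) → I(8)

KZGWI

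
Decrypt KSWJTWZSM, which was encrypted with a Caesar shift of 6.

EMQDNQTMG

K(10): 10−6=4 → E
S(18): 18−6=12 → M
W(22): 22−6=16 → Q
J(9): 9−6=3 → D
T(19): 19−6=13 → N
W(22): 22−6=16 → Q
Z(25): 25−6=19 → T
S(18): 18−6=12 → M
M(12): 12−6=6 → G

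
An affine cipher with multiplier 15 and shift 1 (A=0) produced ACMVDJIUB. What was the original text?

The inverse of 15 mod 26 is 7, since 15·7=105≡1. Apply D(y)=7·(y−1) mod 26:
A(0): 7·(0−1)=-7≡19 → T
C(2): 7·(2−1)=7 → H
M(12): 7·(12−1)=77≡25 → Z
V(21): 7·(21−1)=140≡10 → K
D(3): 7·(3−1)=14 → O
J(9): 7·(9−1)=56≡4 → E
I(8): 7·(8−1)=49≡23 → X
U(20): 7·(20−1)=133≡3 → D
B(1): 7·(1−1)=0 → A

THZKOEXDA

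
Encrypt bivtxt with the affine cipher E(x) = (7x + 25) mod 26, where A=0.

b(1): 7·1+25=32≡6 → g
i(8): 7·8+25=81≡3 → d
v(21): 7·21+25=172≡16 → q
t(19): 7·19+25=158≡2 → c
x(23): 7·23+25=186≡4 → e
t(19): 7·19+25=158≡2 → c

gdqcec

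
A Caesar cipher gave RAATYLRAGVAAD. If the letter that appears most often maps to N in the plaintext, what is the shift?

The most frequent ciphertext letter is A (appears 5 times).
A is position 0; N is position 13.
Shift = -13≡13.

13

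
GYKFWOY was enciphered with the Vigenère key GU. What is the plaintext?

Repeat the key across the ciphertext: GUGUGUG
G(6)−G(6): 0 → A
Y(24)−U(20): 4 → E
K(10)−G(6): 4 → E
F(5)−U(20): -15≡11 → L
W(22)−G(6): 16 → Q
O(14)−U(20): -6≡20 → U
Y(24)−G(6): 18 → S

AEELQUS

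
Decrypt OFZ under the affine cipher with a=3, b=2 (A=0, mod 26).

EBZ

The inverse of 3 mod 26 is 9, since 3·9=27≡1. Apply D(y)=9·(y−2) mod 26:
O(14): 9·(14−2)=108≡4 → E
F(5): 9·(5−2)=27≡1 → B
Z(25): 9·(25−2)=207≡25 → Z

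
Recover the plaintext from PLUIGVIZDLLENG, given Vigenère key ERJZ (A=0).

LULJCEZAZUCFJP

Repeat the key across the ciphertext: ERJZERJZERJZER
P(15)−E(4): 11 → L
L(11)−R(17): -6≡20 → U
U(20)−J(9): 11 → L
I(8)−Z(25): -17≡9 → J
G(6)−E(4): 2 → C
V(21)−R(17): 4 → E
I(8)−J(9): -1≡25 → Z
Z(25)−Z(25): 0 → A
D(3)−E(4): -1≡25 → Z
L(11)−R(17): -6≡20 → U
L(11)−J(9): 2 → C
E(4)−Z(25): -21≡5 → F
N(13)−E(4): 9 → J
G(6)−R(17): -11≡15 → P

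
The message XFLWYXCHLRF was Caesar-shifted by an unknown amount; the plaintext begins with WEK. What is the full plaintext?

From the crib: X(23)−W(22)=1, so the shift is 1.
Subtract 1 from each ciphertext letter:
X(23): 23−1=22 → W
F(5): 5−1=4 → E
L(11): 11−1=10 → K
W(22): 22−1=21 → V
Y(24): 24−1=23 → X
X(23): 23−1=22 → W
C(2): 2−1=1 → B
H(7): 7−1=6 → G
L(11): 11−1=10 → K
R(17): 17−1=16 → Q
F(5): 5−1=4 → E

WEKVXWBGKQE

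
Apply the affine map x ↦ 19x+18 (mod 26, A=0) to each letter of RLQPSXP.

R(17): 19·17+18=341≡3 → D
L(11): 19·11+18=227≡19 → T
Q(16): 19·16+18=322≡10 → K
P(15): 19·15+18=303≡17 → R
S(18): 19·18+18=360≡22 → W
X(23): 19·23+18=455≡13 → N
P(15): 19·15+18=303≡17 → R

DTKRWNR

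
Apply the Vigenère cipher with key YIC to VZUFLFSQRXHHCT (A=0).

Repeat the key across the message: YICYICYICYICYI
V(21)+Y(24): 45≡19 → T
Z(25)+I(8): 33≡7 → H
U(20)+C(2): 22 → W
F(5)+Y(24): 29≡3 → D
L(11)+I(8): 19 → T
F(5)+C(2): 7 → H
S(18)+Y(24): 42≡16 → Q
Q(16)+I(8): 24 → Y
R(17)+C(2): 19 → T
X(23)+Y(24): 47≡21 → V
H(7)+I(8): 15 → P
H(7)+C(2): 9 → J
C(2)+Y(24): 26≡0 → A
T(19)+I(8): 27≡1 → B

THWDTHQYTVPJAB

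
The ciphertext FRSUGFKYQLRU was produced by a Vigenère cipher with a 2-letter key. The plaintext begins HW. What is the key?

YV

Subtract each crib letter from the matching ciphertext letter (mod 26):
F(5)−H(7)=-2≡24 → Y
R(17)−W(22)=-5≡21 → V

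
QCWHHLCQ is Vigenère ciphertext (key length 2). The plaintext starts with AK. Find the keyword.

QS

Subtract each crib letter from the matching ciphertext letter (mod 26):
Q(16)−A(0)=16 → Q
C(2)−K(10)=-8≡18 → S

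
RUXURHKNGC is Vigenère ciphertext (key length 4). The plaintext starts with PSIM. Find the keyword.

CCPI

Subtract each crib letter from the matching ciphertext letter (mod 26):
R(17)−P(15)=2 → C
U(20)−S(18)=2 → C
X(23)−I(8)=15 → P
U(20)−M(12)=8 → I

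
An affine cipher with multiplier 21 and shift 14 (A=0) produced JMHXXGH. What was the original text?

The inverse of 21 mod 26 is 5, since 21·5=105≡1. Apply D(y)=5·(y−14) mod 26:
J(9): 5·(9−14)=-25≡1 → B
M(12): 5·(12−14)=-10≡16 → Q
H(7): 5·(7−14)=-35≡17 → R
X(23): 5·(23−14)=45≡19 → T
X(23): 5·(23−14)=45≡19 → T
G(6): 5·(6−14)=-40≡12 → M
H(7): 5·(7−14)=-35≡17 → R

BQRTTMR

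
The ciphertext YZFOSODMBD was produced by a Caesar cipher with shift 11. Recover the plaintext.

NOUDHDSBQS

Y(24): 24−11=13 → N
Z(25): 25−11=14 → O
F(5): 5−11=-6≡20 → U
O(14): 14−11=3 → D
S(18): 18−11=7 → H
O(14): 14−11=3 → D
D(3): 3−11=-8≡18 → S
M(12): 12−11=1 → B
B(1): 1−11=-10≡16 → Q
D(3): 3−11=-8≡18 → S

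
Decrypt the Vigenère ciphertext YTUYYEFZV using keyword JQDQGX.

Repeat the key across the ciphertext: JQDQGXJQD
Y(24)−J(9): 15 → P
T(19)−Q(16): 3 → D
U(20)−D(3): 17 → R
Y(24)−Q(16): 8 → I
Y(24)−G(6): 18 → S
E(4)−X(23): -19≡7 → H
F(5)−J(9): -4≡22 → W
Z(25)−Q(16): 9 → J
V(21)−D(3): 18 → S

PDRISHWJS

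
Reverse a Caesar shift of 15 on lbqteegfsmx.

l(11): 11−15=-4≡22 → w
b(1): 1−15=-14≡12 → m
q(16): 16−15=1 → b
t(19): 19−15=4 → e
e(4): 4−15=-11≡15 → p
e(4): 4−15=-11≡15 → p
g(6): 6−15=-9≡17 → r
f(5): 5−15=-10≡16 → q
s(18): 18−15=3 → d
m(12): 12−15=-3≡23 → x
x(23): 23−15=8 → i

wmbepprqdxi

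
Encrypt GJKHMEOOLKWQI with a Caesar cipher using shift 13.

TWXUZRBBYXJDV

G(6): 6+13=19 → T
J(9): 9+13=22 → W
K(10): 10+13=23 → X
H(7): 7+13=20 → U
M(12): 12+13=25 → Z
E(4): 4+13=17 → R
O(14): 14+13=27≡1 → B
O(14): 14+13=27≡1 → B
L(11): 11+13=24 → Y
K(10): 10+13=23 → X
W(22): 22+13=35≡9 → J
Q(16): 16+13=29≡3 → D
I(8): 8+13=21 → V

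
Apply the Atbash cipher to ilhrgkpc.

rositpkx

i(8) → r(17)
l(11) → o(14)
h(7) → s(18)
r(17) → i(8)
g(6) → t(19)
k(10) → p(15)
p(15) → k(10)
c(2) → x(23)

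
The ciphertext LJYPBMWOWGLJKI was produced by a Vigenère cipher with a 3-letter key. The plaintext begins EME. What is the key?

HXU

Subtract each crib letter from the matching ciphertext letter (mod 26):
L(11)−E(4)=7 → H
J(9)−M(12)=-3≡23 → X
Y(24)−E(4)=20 → U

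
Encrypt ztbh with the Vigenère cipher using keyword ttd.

smea

Repeat the key across the message: ttdt
z(25)+t(19): 44≡18 → s
t(19)+t(19): 38≡12 → m
b(1)+d(3): 4 → e
h(7)+t(19): 26≡0 → a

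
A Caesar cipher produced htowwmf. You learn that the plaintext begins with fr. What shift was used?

2

From the crib: h(7)−f(5)=2, so the shift is 2.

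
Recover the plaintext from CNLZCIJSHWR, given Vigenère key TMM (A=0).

JBZGQWQGVDF

Repeat the key across the ciphertext: TMMTMMTMMTM
C(2)−T(19): -17≡9 → J
N(13)−M(12): 1 → B
L(11)−M(12): -1≡25 → Z
Z(25)−T(19): 6 → G
C(2)−M(12): -10≡16 → Q
I(8)−M(12): -4≡22 → W
J(9)−T(19): -10≡16 → Q
S(18)−M(12): 6 → G
H(7)−M(12): -5≡21 → V
W(22)−T(19): 3 → D
R(17)−M(12): 5 → F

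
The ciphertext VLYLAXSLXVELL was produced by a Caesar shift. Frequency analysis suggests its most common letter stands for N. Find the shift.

24

The most frequent ciphertext letter is L (appears 5 times).
L is position 11; N is position 13.
Shift = -2≡24.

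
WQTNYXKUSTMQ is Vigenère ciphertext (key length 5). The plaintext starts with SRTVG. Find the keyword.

EZASS

Subtract each crib letter from the matching ciphertext letter (mod 26):
W(22)−S(18)=4 → E
Q(16)−R(17)=-1≡25 → Z
T(19)−T(19)=0 → A
N(13)−V(21)=-8≡18 → S
Y(24)−G(6)=18 → S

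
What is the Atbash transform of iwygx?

rdbtc

i(8) → r(17)
w(22) → d(3)
y(24) → b(1)
g(6) → t(19)
x(23) → c(2)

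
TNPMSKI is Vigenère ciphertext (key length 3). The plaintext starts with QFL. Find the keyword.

Subtract each crib letter from the matching ciphertext letter (mod 26):
T(19)−Q(16)=3 → D
N(13)−F(5)=8 → I
P(15)−L(11)=4 → E

DIE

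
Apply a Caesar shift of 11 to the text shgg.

dsrr

s(18): 18+11=29≡3 → d
h(7): 7+11=18 → s
g(6): 6+11=17 → r
g(6): 6+11=17 → r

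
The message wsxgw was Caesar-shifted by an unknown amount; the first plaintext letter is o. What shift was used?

8

From the crib: w(22)−o(14)=8, so the shift is 8.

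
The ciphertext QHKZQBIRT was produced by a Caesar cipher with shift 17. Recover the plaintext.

Q(16): 16−17=-1≡25 → Z
H(7): 7−17=-10≡16 → Q
K(10): 10−17=-7≡19 → T
Z(25): 25−17=8 → I
Q(16): 16−17=-1≡25 → Z
B(1): 1−17=-16≡10 → K
I(8): 8−17=-9≡17 → R
R(17): 17−17=0 → A
T(19): 19−17=2 → C

ZQTIZKRAC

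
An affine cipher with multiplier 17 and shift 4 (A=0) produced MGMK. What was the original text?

The inverse of 17 mod 26 is 23, since 17·23=391≡1. Apply D(y)=23·(y−4) mod 26:
M(12): 23·(12−4)=184≡2 → C
G(6): 23·(6−4)=46≡20 → U
M(12): 23·(12−4)=184≡2 → C
K(10): 23·(10−4)=138≡8 → I

CUCI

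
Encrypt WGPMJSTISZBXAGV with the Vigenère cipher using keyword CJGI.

Repeat the key across the message: CJGICJGICJGICJG
W(22)+C(2): 24 → Y
G(6)+J(9): 15 → P
P(15)+G(6): 21 → V
M(12)+I(8): 20 → U
J(9)+C(2): 11 → L
S(18)+J(9): 27≡1 → B
T(19)+G(6): 25 → Z
I(8)+I(8): 16 → Q
S(18)+C(2): 20 → U
Z(25)+J(9): 34≡8 → I
B(1)+G(6): 7 → H
X(23)+I(8): 31≡5 → F
A(0)+C(2): 2 → C
G(6)+J(9): 15 → P
V(21)+G(6): 27≡1 → B

YPVULBZQUIHFCPB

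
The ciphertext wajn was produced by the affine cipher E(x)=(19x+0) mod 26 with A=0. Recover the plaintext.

iavn

The inverse of 19 mod 26 is 11, since 19·11=209≡1. Apply D(y)=11·(y−0) mod 26:
w(22): 11·(22−0)=242≡8 → i
a(0): 11·(0−0)=0 → a
j(9): 11·(9−0)=99≡21 → v
n(13): 11·(13−0)=143≡13 → n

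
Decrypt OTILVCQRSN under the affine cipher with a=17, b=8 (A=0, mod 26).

The inverse of 17 mod 26 is 23, since 17·23=391≡1. Apply D(y)=23·(y−8) mod 26:
O(14): 23·(14−8)=138≡8 → I
T(19): 23·(19−8)=253≡19 → T
I(8): 23·(8−8)=0 → A
L(11): 23·(11−8)=69≡17 → R
V(21): 23·(21−8)=299≡13 → N
C(2): 23·(2−8)=-138≡18 → S
Q(16): 23·(16−8)=184≡2 → C
R(17): 23·(17−8)=207≡25 → Z
S(18): 23·(18−8)=230≡22 → W
N(13): 23·(13−8)=115≡11 → L

ITARNSCZWL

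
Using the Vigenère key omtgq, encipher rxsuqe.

fjlags

Repeat the key across the message: omtgqo
r(17)+o(14): 31≡5 → f
x(23)+m(12): 35≡9 → j
s(18)+t(19): 37≡11 → l
u(20)+g(6): 26≡0 → a
q(16)+q(16): 32≡6 → g
e(4)+o(14): 18 → s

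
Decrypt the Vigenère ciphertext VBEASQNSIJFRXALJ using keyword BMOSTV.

UPQIZVMGURMWWOXR

Repeat the key across the ciphertext: BMOSTVBMOSTVBMOS
V(21)−B(1): 20 → U
B(1)−M(12): -11≡15 → P
E(4)−O(14): -10≡16 → Q
A(0)−S(18): -18≡8 → I
S(18)−T(19): -1≡25 → Z
Q(16)−V(21): -5≡21 → V
N(13)−B(1): 12 → M
S(18)−M(12): 6 → G
I(8)−O(14): -6≡20 → U
J(9)−S(18): -9≡17 → R
F(5)−T(19): -14≡12 → M
R(17)−V(21): -4≡22 → W
X(23)−B(1): 22 → W
A(0)−M(12): -12≡14 → O
L(11)−O(14): -3≡23 → X
J(9)−S(18): -9≡17 → R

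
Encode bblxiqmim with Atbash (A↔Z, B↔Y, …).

yyocrjnrn

b(1) → y(24)
b(1) → y(24)
l(11) → o(14)
x(23) → c(2)
i(8) → r(17)
q(16) → j(9)
m(12) → n(13)
i(8) → r(17)
m(12) → n(13)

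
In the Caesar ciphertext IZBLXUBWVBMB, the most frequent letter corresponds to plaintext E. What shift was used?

The most frequent ciphertext letter is B (appears 4 times).
B is position 1; E is position 4.
Shift = -3≡23.

23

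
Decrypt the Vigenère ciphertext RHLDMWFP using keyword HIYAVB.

KZNDRVYH

Repeat the key across the ciphertext: HIYAVBHI
R(17)−H(7): 10 → K
H(7)−I(8): -1≡25 → Z
L(11)−Y(24): -13≡13 → N
D(3)−A(0): 3 → D
M(12)−V(21): -9≡17 → R
W(22)−B(1): 21 → V
F(5)−H(7): -2≡24 → Y
P(15)−I(8): 7 → H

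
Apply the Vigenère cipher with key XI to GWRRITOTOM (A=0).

Repeat the key across the message: XIXIXIXIXI
G(6)+X(23): 29≡3 → D
W(22)+I(8): 30≡4 → E
R(17)+X(23): 40≡14 → O
R(17)+I(8): 25 → Z
I(8)+X(23): 31≡5 → F
T(19)+I(8): 27≡1 → B
O(14)+X(23): 37≡11 → L
T(19)+I(8): 27≡1 → B
O(14)+X(23): 37≡11 → L
M(12)+I(8): 20 → U

DEOZFBLBLU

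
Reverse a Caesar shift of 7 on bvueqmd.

b(1): 1−7=-6≡20 → u
v(21): 21−7=14 → o
u(20): 20−7=13 → n
e(4): 4−7=-3≡23 → x
q(16): 16−7=9 → j
m(12): 12−7=5 → f
d(3): 3−7=-4≡22 → w

uonxjfw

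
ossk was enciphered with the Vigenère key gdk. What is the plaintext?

Repeat the key across the ciphertext: gdkg
o(14)−g(6): 8 → i
s(18)−d(3): 15 → p
s(18)−k(10): 8 → i
k(10)−g(6): 4 → e

ipie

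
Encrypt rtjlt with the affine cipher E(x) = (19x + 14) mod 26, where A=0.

zldpl

r(17): 19·17+14=337≡25 → z
t(19): 19·19+14=375≡11 → l
j(9): 19·9+14=185≡3 → d
l(11): 19·11+14=223≡15 → p
t(19): 19·19+14=375≡11 → l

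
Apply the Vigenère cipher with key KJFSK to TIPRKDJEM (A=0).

DRUJUNSJE

Repeat the key across the message: KJFSKKJFS
T(19)+K(10): 29≡3 → D
I(8)+J(9): 17 → R
P(15)+F(5): 20 → U
R(17)+S(18): 35≡9 → J
K(10)+K(10): 20 → U
D(3)+K(10): 13 → N
J(9)+J(9): 18 → S
E(4)+F(5): 9 → J
M(12)+S(18): 30≡4 → E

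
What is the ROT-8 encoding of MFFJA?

M(12): 12+8=20 → U
F(5): 5+8=13 → N
F(5): 5+8=13 → N
J(9): 9+8=17 → R
A(0): 0+8=8 → I

UNNRI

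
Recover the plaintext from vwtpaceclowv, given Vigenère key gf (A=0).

prnkuxyxfjqq

Repeat the key across the ciphertext: gfgfgfgfgfgf
v(21)−g(6): 15 → p
w(22)−f(5): 17 → r
t(19)−g(6): 13 → n
p(15)−f(5): 10 → k
a(0)−g(6): -6≡20 → u
c(2)−f(5): -3≡23 → x
e(4)−g(6): -2≡24 → y
c(2)−f(5): -3≡23 → x
l(11)−g(6): 5 → f
o(14)−f(5): 9 → j
w(22)−g(6): 16 → q
v(21)−f(5): 16 → q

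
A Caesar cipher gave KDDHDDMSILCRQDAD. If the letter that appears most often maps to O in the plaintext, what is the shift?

The most frequent ciphertext letter is D (appears 6 times).
D is position 3; O is position 14.
Shift = -11≡15.

15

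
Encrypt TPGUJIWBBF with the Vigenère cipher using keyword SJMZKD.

LYSTTLOKNE

Repeat the key across the message: SJMZKDSJMZ
T(19)+S(18): 37≡11 → L
P(15)+J(9): 24 → Y
G(6)+M(12): 18 → S
U(20)+Z(25): 45≡19 → T
J(9)+K(10): 19 → T
I(8)+D(3): 11 → L
W(22)+S(18): 40≡14 → O
B(1)+J(9): 10 → K
B(1)+M(12): 13 → N
F(5)+Z(25): 30≡4 → E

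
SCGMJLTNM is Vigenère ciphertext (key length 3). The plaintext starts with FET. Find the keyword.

NYN

Subtract each crib letter from the matching ciphertext letter (mod 26):
S(18)−F(5)=13 → N
C(2)−E(4)=-2≡24 → Y
G(6)−T(19)=-13≡13 → N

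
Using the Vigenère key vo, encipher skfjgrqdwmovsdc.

nyaxbflrrajjnrx

Repeat the key across the message: vovovovovovovov
s(18)+v(21): 39≡13 → n
k(10)+o(14): 24 → y
f(5)+v(21): 26≡0 → a
j(9)+o(14): 23 → x
g(6)+v(21): 27≡1 → b
r(17)+o(14): 31≡5 → f
q(16)+v(21): 37≡11 → l
d(3)+o(14): 17 → r
w(22)+v(21): 43≡17 → r
m(12)+o(14): 26≡0 → a
o(14)+v(21): 35≡9 → j
v(21)+o(14): 35≡9 → j
s(18)+v(21): 39≡13 → n
d(3)+o(14): 17 → r
c(2)+v(21): 23 → x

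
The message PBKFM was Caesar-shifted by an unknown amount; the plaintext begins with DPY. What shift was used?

12

From the crib: P(15)−D(3)=12, so the shift is 12.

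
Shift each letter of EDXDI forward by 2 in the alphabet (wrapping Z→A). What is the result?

E(4): 4+2=6 → G
D(3): 3+2=5 → F
X(23): 23+2=25 → Z
D(3): 3+2=5 → F
I(8): 8+2=10 → K

GFZFK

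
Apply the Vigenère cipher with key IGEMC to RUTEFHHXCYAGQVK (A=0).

Repeat the key across the message: IGEMCIGEMCIGEMC
R(17)+I(8): 25 → Z
U(20)+G(6): 26≡0 → A
T(19)+E(4): 23 → X
E(4)+M(12): 16 → Q
F(5)+C(2): 7 → H
H(7)+I(8): 15 → P
H(7)+G(6): 13 → N
X(23)+E(4): 27≡1 → B
C(2)+M(12): 14 → O
Y(24)+C(2): 26≡0 → A
A(0)+I(8): 8 → I
G(6)+G(6): 12 → M
Q(16)+E(4): 20 → U
V(21)+M(12): 33≡7 → H
K(10)+C(2): 12 → M

ZAXQHPNBOAIMUHM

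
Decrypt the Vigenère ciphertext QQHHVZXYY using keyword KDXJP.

GNKYGPUBP

Repeat the key across the ciphertext: KDXJPKDXJ
Q(16)−K(10): 6 → G
Q(16)−D(3): 13 → N
H(7)−X(23): -16≡10 → K
H(7)−J(9): -2≡24 → Y
V(21)−P(15): 6 → G
Z(25)−K(10): 15 → P
X(23)−D(3): 20 → U
Y(24)−X(23): 1 → B
Y(24)−J(9): 15 → P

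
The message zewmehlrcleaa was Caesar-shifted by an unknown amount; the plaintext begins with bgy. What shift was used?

From the crib: z(25)−b(1)=24, so the shift is 24.

24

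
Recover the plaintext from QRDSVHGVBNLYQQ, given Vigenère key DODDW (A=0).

Repeat the key across the ciphertext: DODDWDODDWDODD
Q(16)−D(3): 13 → N
R(17)−O(14): 3 → D
D(3)−D(3): 0 → A
S(18)−D(3): 15 → P
V(21)−W(22): -1≡25 → Z
H(7)−D(3): 4 → E
G(6)−O(14): -8≡18 → S
V(21)−D(3): 18 → S
B(1)−D(3): -2≡24 → Y
N(13)−W(22): -9≡17 → R
L(11)−D(3): 8 → I
Y(24)−O(14): 10 → K
Q(16)−D(3): 13 → N
Q(16)−D(3): 13 → N

NDAPZESSYRIKNN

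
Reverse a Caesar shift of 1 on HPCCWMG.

GOBBVLF

H(7): 7−1=6 → G
P(15): 15−1=14 → O
C(2): 2−1=1 → B
C(2): 2−1=1 → B
W(22): 22−1=21 → V
M(12): 12−1=11 → L
G(6): 6−1=5 → F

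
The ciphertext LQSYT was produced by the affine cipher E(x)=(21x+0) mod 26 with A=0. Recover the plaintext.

The inverse of 21 mod 26 is 5, since 21·5=105≡1. Apply D(y)=5·(y−0) mod 26:
L(11): 5·(11−0)=55≡3 → D
Q(16): 5·(16−0)=80≡2 → C
S(18): 5·(18−0)=90≡12 → M
Y(24): 5·(24−0)=120≡16 → Q
T(19): 5·(19−0)=95≡17 → R

DCMQR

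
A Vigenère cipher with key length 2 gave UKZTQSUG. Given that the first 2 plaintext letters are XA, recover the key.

Subtract each crib letter from the matching ciphertext letter (mod 26):
U(20)−X(23)=-3≡23 → X
K(10)−A(0)=10 → K

XK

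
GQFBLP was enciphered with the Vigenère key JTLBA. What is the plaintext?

XXUALG

Repeat the key across the ciphertext: JTLBAJ
G(6)−J(9): -3≡23 → X
Q(16)−T(19): -3≡23 → X
F(5)−L(11): -6≡20 → U
B(1)−B(1): 0 → A
L(11)−A(0): 11 → L
P(15)−J(9): 6 → G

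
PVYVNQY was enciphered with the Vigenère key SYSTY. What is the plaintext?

Repeat the key across the ciphertext: SYSTYSY
P(15)−S(18): -3≡23 → X
V(21)−Y(24): -3≡23 → X
Y(24)−S(18): 6 → G
V(21)−T(19): 2 → C
N(13)−Y(24): -11≡15 → P
Q(16)−S(18): -2≡24 → Y
Y(24)−Y(24): 0 → A

XXGCPYA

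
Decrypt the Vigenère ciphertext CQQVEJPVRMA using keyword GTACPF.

Repeat the key across the ciphertext: GTACPFGTACP
C(2)−G(6): -4≡22 → W
Q(16)−T(19): -3≡23 → X
Q(16)−A(0): 16 → Q
V(21)−C(2): 19 → T
E(4)−P(15): -11≡15 → P
J(9)−F(5): 4 → E
P(15)−G(6): 9 → J
V(21)−T(19): 2 → C
R(17)−A(0): 17 → R
M(12)−C(2): 10 → K
A(0)−P(15): -15≡11 → L

WXQTPEJCRKL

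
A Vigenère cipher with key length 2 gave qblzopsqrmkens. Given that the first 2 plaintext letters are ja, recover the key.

hb

Subtract each crib letter from the matching ciphertext letter (mod 26):
q(16)−j(9)=7 → h
b(1)−a(0)=1 → b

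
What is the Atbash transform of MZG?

NAT

M(12) → N(13)
Z(25) → A(0)
G(6) → T(19)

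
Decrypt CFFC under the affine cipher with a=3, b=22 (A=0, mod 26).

CDDC

The inverse of 3 mod 26 is 9, since 3·9=27≡1. Apply D(y)=9·(y−22) mod 26:
C(2): 9·(2−22)=-180≡2 → C
F(5): 9·(5−22)=-153≡3 → D
F(5): 9·(5−22)=-153≡3 → D
C(2): 9·(2−22)=-180≡2 → C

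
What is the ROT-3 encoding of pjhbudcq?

smkexgft

p(15): 15+3=18 → s
j(9): 9+3=12 → m
h(7): 7+3=10 → k
b(1): 1+3=4 → e
u(20): 20+3=23 → x
d(3): 3+3=6 → g
c(2): 2+3=5 → f
q(16): 16+3=19 → t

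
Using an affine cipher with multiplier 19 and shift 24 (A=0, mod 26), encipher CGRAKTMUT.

KIJYGVSOV

C(2): 19·2+24=62≡10 → K
G(6): 19·6+24=138≡8 → I
R(17): 19·17+24=347≡9 → J
A(0): 19·0+24=24 → Y
K(10): 19·10+24=214≡6 → G
T(19): 19·19+24=385≡21 → V
M(12): 19·12+24=252≡18 → S
U(20): 19·20+24=404≡14 → O
T(19): 19·19+24=385≡21 → V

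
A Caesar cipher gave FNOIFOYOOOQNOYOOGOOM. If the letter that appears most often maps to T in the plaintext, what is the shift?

21

The most frequent ciphertext letter is O (appears 10 times).
O is position 14; T is position 19.
Shift = -5≡21.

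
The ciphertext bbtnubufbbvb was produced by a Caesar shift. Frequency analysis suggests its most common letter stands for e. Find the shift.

The most frequent ciphertext letter is b (appears 6 times).
b is position 1; e is position 4.
Shift = -3≡23.

23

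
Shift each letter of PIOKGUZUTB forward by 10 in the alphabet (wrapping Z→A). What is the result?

ZSYUQEJEDL

P(15): 15+10=25 → Z
I(8): 8+10=18 → S
O(14): 14+10=24 → Y
K(10): 10+10=20 → U
G(6): 6+10=16 → Q
U(20): 20+10=30≡4 → E
Z(25): 25+10=35≡9 → J
U(20): 20+10=30≡4 → E
T(19): 19+10=29≡3 → D
B(1): 1+10=11 → L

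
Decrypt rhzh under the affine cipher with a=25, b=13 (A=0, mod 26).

The inverse of 25 mod 26 is 25, since 25·25=625≡1. Apply D(y)=25·(y−13) mod 26:
r(17): 25·(17−13)=100≡22 → w
h(7): 25·(7−13)=-150≡6 → g
z(25): 25·(25−13)=300≡14 → o
h(7): 25·(7−13)=-150≡6 → g

wgog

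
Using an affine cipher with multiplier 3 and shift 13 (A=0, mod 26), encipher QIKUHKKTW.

JLRVIRRSB

Q(16): 3·16+13=61≡9 → J
I(8): 3·8+13=37≡11 → L
K(10): 3·10+13=43≡17 → R
U(20): 3·20+13=73≡21 → V
H(7): 3·7+13=34≡8 → I
K(10): 3·10+13=43≡17 → R
K(10): 3·10+13=43≡17 → R
T(19): 3·19+13=70≡18 → S
W(22): 3·22+13=79≡1 → B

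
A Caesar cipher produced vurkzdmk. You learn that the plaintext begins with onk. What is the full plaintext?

onkdswfd

From the crib: v(21)−o(14)=7, so the shift is 7.
Subtract 7 from each ciphertext letter:
v(21): 21−7=14 → o
u(20): 20−7=13 → n
r(17): 17−7=10 → k
k(10): 10−7=3 → d
z(25): 25−7=18 → s
d(3): 3−7=-4≡22 → w
m(12): 12−7=5 → f
k(10): 10−7=3 → d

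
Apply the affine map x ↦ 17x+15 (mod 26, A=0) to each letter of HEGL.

EFNU

H(7): 17·7+15=134≡4 → E
E(4): 17·4+15=83≡5 → F
G(6): 17·6+15=117≡13 → N
L(11): 17·11+15=202≡20 → U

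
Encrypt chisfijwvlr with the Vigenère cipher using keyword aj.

Repeat the key across the message: ajajajajaja
c(2)+a(0): 2 → c
h(7)+j(9): 16 → q
i(8)+a(0): 8 → i
s(18)+j(9): 27≡1 → b
f(5)+a(0): 5 → f
i(8)+j(9): 17 → r
j(9)+a(0): 9 → j
w(22)+j(9): 31≡5 → f
v(21)+a(0): 21 → v
l(11)+j(9): 20 → u
r(17)+a(0): 17 → r

cqibfrjfvur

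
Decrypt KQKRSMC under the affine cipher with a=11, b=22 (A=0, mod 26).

GQGJCSK

The inverse of 11 mod 26 is 19, since 11·19=209≡1. Apply D(y)=19·(y−22) mod 26:
K(10): 19·(10−22)=-228≡6 → G
Q(16): 19·(16−22)=-114≡16 → Q
K(10): 19·(10−22)=-228≡6 → G
R(17): 19·(17−22)=-95≡9 → J
S(18): 19·(18−22)=-76≡2 → C
M(12): 19·(12−22)=-190≡18 → S
C(2): 19·(2−22)=-380≡10 → K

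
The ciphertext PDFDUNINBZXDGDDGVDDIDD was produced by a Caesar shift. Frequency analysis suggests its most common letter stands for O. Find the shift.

The most frequent ciphertext letter is D (appears 9 times).
D is position 3; O is position 14.
Shift = -11≡15.

15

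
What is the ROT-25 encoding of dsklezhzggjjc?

crjkdygyffiib

d(3): 3+25=28≡2 → c
s(18): 18+25=43≡17 → r
k(10): 10+25=35≡9 → j
l(11): 11+25=36≡10 → k
e(4): 4+25=29≡3 → d
z(25): 25+25=50≡24 → y
h(7): 7+25=32≡6 → g
z(25): 25+25=50≡24 → y
g(6): 6+25=31≡5 → f
g(6): 6+25=31≡5 → f
j(9): 9+25=34≡8 → i
j(9): 9+25=34≡8 → i
c(2): 2+25=27≡1 → b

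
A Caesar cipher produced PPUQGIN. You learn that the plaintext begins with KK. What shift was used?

From the crib: P(15)−K(10)=5, so the shift is 5.

5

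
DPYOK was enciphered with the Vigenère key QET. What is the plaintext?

NLFYG

Repeat the key across the ciphertext: QETQE
D(3)−Q(16): -13≡13 → N
P(15)−E(4): 11 → L
Y(24)−T(19): 5 → F
O(14)−Q(16): -2≡24 → Y
K(10)−E(4): 6 → G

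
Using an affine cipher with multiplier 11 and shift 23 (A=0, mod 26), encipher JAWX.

SXFQ

J(9): 11·9+23=122≡18 → S
A(0): 11·0+23=23 → X
W(22): 11·22+23=265≡5 → F
X(23): 11·23+23=276≡16 → Q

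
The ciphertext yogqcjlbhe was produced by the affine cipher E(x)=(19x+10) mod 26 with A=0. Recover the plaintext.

The inverse of 19 mod 26 is 11, since 19·11=209≡1. Apply D(y)=11·(y−10) mod 26:
y(24): 11·(24−10)=154≡24 → y
o(14): 11·(14−10)=44≡18 → s
g(6): 11·(6−10)=-44≡8 → i
q(16): 11·(16−10)=66≡14 → o
c(2): 11·(2−10)=-88≡16 → q
j(9): 11·(9−10)=-11≡15 → p
l(11): 11·(11−10)=11 → l
b(1): 11·(1−10)=-99≡5 → f
h(7): 11·(7−10)=-33≡19 → t
e(4): 11·(4−10)=-66≡12 → m

ysioqplftm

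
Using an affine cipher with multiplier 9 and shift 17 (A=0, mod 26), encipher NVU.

N(13): 9·13+17=134≡4 → E
V(21): 9·21+17=206≡24 → Y
U(20): 9·20+17=197≡15 → P

EYP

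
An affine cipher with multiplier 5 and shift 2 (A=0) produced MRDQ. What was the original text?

CDVI

The inverse of 5 mod 26 is 21, since 5·21=105≡1. Apply D(y)=21·(y−2) mod 26:
M(12): 21·(12−2)=210≡2 → C
R(17): 21·(17−2)=315≡3 → D
D(3): 21·(3−2)=21 → V
Q(16): 21·(16−2)=294≡8 → I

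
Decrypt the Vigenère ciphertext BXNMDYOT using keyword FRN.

WGAHMLJC

Repeat the key across the ciphertext: FRNFRNFR
B(1)−F(5): -4≡22 → W
X(23)−R(17): 6 → G
N(13)−N(13): 0 → A
M(12)−F(5): 7 → H
D(3)−R(17): -14≡12 → M
Y(24)−N(13): 11 → L
O(14)−F(5): 9 → J
T(19)−R(17): 2 → C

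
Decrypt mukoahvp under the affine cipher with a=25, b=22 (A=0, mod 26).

The inverse of 25 mod 26 is 25, since 25·25=625≡1. Apply D(y)=25·(y−22) mod 26:
m(12): 25·(12−22)=-250≡10 → k
u(20): 25·(20−22)=-50≡2 → c
k(10): 25·(10−22)=-300≡12 → m
o(14): 25·(14−22)=-200≡8 → i
a(0): 25·(0−22)=-550≡22 → w
h(7): 25·(7−22)=-375≡15 → p
v(21): 25·(21−22)=-25≡1 → b
p(15): 25·(15−22)=-175≡7 → h

kcmiwpbh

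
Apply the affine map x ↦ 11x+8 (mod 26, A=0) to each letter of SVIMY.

YFSKM

S(18): 11·18+8=206≡24 → Y
V(21): 11·21+8=239≡5 → F
I(8): 11·8+8=96≡18 → S
M(12): 11·12+8=140≡10 → K
Y(24): 11·24+8=272≡12 → M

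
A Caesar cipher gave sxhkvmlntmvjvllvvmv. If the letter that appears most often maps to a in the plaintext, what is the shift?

The most frequent ciphertext letter is v (appears 6 times).
v is position 21; a is position 0.
Shift = 21.

21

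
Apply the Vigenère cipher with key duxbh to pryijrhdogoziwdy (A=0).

Repeat the key across the message: duxbhduxbhduxbhd
p(15)+d(3): 18 → s
r(17)+u(20): 37≡11 → l
y(24)+x(23): 47≡21 → v
i(8)+b(1): 9 → j
j(9)+h(7): 16 → q
r(17)+d(3): 20 → u
h(7)+u(20): 27≡1 → b
d(3)+x(23): 26≡0 → a
o(14)+b(1): 15 → p
g(6)+h(7): 13 → n
o(14)+d(3): 17 → r
z(25)+u(20): 45≡19 → t
i(8)+x(23): 31≡5 → f
w(22)+b(1): 23 → x
d(3)+h(7): 10 → k
y(24)+d(3): 27≡1 → b

slvjqubapnrtfxkb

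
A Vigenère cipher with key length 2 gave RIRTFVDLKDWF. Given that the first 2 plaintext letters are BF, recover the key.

QD

Subtract each crib letter from the matching ciphertext letter (mod 26):
R(17)−B(1)=16 → Q
I(8)−F(5)=3 → D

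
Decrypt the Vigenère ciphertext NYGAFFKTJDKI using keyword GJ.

HPARZWEKDUEZ

Repeat the key across the ciphertext: GJGJGJGJGJGJ
N(13)−G(6): 7 → H
Y(24)−J(9): 15 → P
G(6)−G(6): 0 → A
A(0)−J(9): -9≡17 → R
F(5)−G(6): -1≡25 → Z
F(5)−J(9): -4≡22 → W
K(10)−G(6): 4 → E
T(19)−J(9): 10 → K
J(9)−G(6): 3 → D
D(3)−J(9): -6≡20 → U
K(10)−G(6): 4 → E
I(8)−J(9): -1≡25 → Z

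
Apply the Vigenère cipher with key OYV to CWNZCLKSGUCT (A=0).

Repeat the key across the message: OYVOYVOYVOYV
C(2)+O(14): 16 → Q
W(22)+Y(24): 46≡20 → U
N(13)+V(21): 34≡8 → I
Z(25)+O(14): 39≡13 → N
C(2)+Y(24): 26≡0 → A
L(11)+V(21): 32≡6 → G
K(10)+O(14): 24 → Y
S(18)+Y(24): 42≡16 → Q
G(6)+V(21): 27≡1 → B
U(20)+O(14): 34≡8 → I
C(2)+Y(24): 26≡0 → A
T(19)+V(21): 40≡14 → O

QUINAGYQBIAO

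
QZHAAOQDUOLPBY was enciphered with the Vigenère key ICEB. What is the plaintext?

IXDZSMMCMMHOTW

Repeat the key across the ciphertext: ICEBICEBICEBIC
Q(16)−I(8): 8 → I
Z(25)−C(2): 23 → X
H(7)−E(4): 3 → D
A(0)−B(1): -1≡25 → Z
A(0)−I(8): -8≡18 → S
O(14)−C(2): 12 → M
Q(16)−E(4): 12 → M
D(3)−B(1): 2 → C
U(20)−I(8): 12 → M
O(14)−C(2): 12 → M
L(11)−E(4): 7 → H
P(15)−B(1): 14 → O
B(1)−I(8): -7≡19 → T
Y(24)−C(2): 22 → W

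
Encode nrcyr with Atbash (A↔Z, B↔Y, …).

n(13) → m(12)
r(17) → i(8)
c(2) → x(23)
y(24) → b(1)
r(17) → i(8)

mixbi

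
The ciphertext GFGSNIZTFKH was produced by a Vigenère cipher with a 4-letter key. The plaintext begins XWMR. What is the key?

JJUB

Subtract each crib letter from the matching ciphertext letter (mod 26):
G(6)−X(23)=-17≡9 → J
F(5)−W(22)=-17≡9 → J
G(6)−M(12)=-6≡20 → U
S(18)−R(17)=1 → B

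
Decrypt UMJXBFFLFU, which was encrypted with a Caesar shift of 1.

U(20): 20−1=19 → T
M(12): 12−1=11 → L
J(9): 9−1=8 → I
X(23): 23−1=22 → W
B(1): 1−1=0 → A
F(5): 5−1=4 → E
F(5): 5−1=4 → E
L(11): 11−1=10 → K
F(5): 5−1=4 → E
U(20): 20−1=19 → T

TLIWAEEKET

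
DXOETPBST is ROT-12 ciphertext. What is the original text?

D(3): 3−12=-9≡17 → R
X(23): 23−12=11 → L
O(14): 14−12=2 → C
E(4): 4−12=-8≡18 → S
T(19): 19−12=7 → H
P(15): 15−12=3 → D
B(1): 1−12=-11≡15 → P
S(18): 18−12=6 → G
T(19): 19−12=7 → H

RLCSHDPGH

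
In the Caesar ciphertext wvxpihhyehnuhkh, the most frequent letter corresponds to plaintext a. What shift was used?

7

The most frequent ciphertext letter is h (appears 5 times).
h is position 7; a is position 0.
Shift = 7.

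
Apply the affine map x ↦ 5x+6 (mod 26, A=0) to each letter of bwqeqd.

b(1): 5·1+6=11 → l
w(22): 5·22+6=116≡12 → m
q(16): 5·16+6=86≡8 → i
e(4): 5·4+6=26≡0 → a
q(16): 5·16+6=86≡8 → i
d(3): 5·3+6=21 → v

lmiaiv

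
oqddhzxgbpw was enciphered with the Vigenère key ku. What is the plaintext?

Repeat the key across the ciphertext: kukukukukuk
o(14)−k(10): 4 → e
q(16)−u(20): -4≡22 → w
d(3)−k(10): -7≡19 → t
d(3)−u(20): -17≡9 → j
h(7)−k(10): -3≡23 → x
z(25)−u(20): 5 → f
x(23)−k(10): 13 → n
g(6)−u(20): -14≡12 → m
b(1)−k(10): -9≡17 → r
p(15)−u(20): -5≡21 → v
w(22)−k(10): 12 → m

ewtjxfnmrvm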